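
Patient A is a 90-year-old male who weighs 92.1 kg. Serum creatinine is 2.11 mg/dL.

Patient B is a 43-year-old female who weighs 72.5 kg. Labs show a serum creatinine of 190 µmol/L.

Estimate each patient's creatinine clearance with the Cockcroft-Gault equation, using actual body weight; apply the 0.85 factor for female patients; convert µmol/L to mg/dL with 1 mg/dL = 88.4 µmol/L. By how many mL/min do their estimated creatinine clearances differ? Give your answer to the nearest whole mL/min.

8 mL/min

Patient A: CrCl = (140 − 90) × 92.1 / (72 × 2.11) = 4605.0 / 151.92 ≈ 30.3 mL/min
Patient B: SCr = 190 / 88.4 = 2.149 mg/dL
Patient B: CrCl = (140 − 43) × 72.5 / (72 × 2.149) × 0.85 = 7032.5 / 154.73 × 0.85 ≈ 38.6 mL/min
|30.3 − 38.6| = 8.3 mL/min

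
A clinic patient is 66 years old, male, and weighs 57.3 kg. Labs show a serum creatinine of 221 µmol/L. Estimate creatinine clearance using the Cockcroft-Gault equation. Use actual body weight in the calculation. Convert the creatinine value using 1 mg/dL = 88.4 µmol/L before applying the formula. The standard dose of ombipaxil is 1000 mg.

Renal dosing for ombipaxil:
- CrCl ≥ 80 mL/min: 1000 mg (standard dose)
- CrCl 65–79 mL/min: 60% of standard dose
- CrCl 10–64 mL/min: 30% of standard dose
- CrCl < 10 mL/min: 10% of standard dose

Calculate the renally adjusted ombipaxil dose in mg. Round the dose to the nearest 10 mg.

300 mg

SCr = 221 / 88.4 = 2.5 mg/dL
CrCl = (140 − 66) × 57.3 / (72 × 2.5) = 4240.2 / 180.00 ≈ 23.6 mL/min
CrCl ≈ 24 mL/min → bracket 10–64 mL/min.
30% of 1000 mg = 300 mg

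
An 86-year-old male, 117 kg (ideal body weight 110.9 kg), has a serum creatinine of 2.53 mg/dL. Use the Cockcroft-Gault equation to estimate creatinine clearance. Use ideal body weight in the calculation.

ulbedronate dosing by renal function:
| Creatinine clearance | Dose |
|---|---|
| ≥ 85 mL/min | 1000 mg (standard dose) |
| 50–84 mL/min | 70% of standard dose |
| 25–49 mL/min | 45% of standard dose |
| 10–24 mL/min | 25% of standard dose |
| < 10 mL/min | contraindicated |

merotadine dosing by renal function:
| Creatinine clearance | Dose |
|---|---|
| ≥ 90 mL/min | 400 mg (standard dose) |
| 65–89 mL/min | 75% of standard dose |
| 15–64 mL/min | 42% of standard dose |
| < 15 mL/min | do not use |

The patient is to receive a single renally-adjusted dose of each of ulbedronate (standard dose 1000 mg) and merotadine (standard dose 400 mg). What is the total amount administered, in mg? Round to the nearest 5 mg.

620 mg

CrCl = (140 − 86) × 110.9 / (72 × 2.53) = 5988.6 / 182.16 ≈ 32.9 mL/min
CrCl ≈ 33 mL/min.
ulbedronate: 25–49 mL/min → 45% of 1000 mg = 450 mg.
merotadine: 15–64 mL/min → 42% of 400 mg = 168 mg.
Total = 450 + 168 = 618 mg.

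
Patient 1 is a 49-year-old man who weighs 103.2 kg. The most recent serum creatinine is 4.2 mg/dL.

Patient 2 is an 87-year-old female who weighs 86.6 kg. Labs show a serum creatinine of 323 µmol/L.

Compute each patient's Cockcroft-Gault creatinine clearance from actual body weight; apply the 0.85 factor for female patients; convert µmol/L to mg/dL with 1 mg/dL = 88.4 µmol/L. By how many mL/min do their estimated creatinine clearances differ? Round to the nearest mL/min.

Patient 1: CrCl = (140 − 49) × 103.2 / (72 × 4.2) = 9391.2 / 302.40 ≈ 31.1 mL/min
Patient 2: SCr = 323 / 88.4 = 3.654 mg/dL
Patient 2: CrCl = (140 − 87) × 86.6 / (72 × 3.654) × 0.85 = 4589.8 / 263.09 × 0.85 ≈ 14.8 mL/min
|31.1 − 14.8| = 16.3 mL/min

16 mL/min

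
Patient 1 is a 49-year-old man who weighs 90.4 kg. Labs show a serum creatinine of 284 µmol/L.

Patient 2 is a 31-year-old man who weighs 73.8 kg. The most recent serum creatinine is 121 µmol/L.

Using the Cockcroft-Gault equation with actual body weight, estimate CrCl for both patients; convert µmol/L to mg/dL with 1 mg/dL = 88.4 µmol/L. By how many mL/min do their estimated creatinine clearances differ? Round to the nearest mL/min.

Patient 1: SCr = 284 / 88.4 = 3.213 mg/dL
Patient 1: CrCl = (140 − 49) × 90.4 / (72 × 3.213) = 8226.4 / 231.34 ≈ 35.6 mL/min
Patient 2: SCr = 121 / 88.4 = 1.369 mg/dL
Patient 2: CrCl = (140 − 31) × 73.8 / (72 × 1.369) = 8044.2 / 98.57 ≈ 81.6 mL/min
|35.6 − 81.6| = 46.0 mL/min

46 mL/min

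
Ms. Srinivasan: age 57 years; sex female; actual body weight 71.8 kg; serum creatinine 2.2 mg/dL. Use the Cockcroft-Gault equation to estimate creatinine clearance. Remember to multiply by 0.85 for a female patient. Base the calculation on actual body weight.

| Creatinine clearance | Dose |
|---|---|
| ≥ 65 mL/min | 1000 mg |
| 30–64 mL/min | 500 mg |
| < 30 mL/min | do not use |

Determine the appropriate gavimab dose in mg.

CrCl = (140 − 57) × 71.8 / (72 × 2.2) × 0.85 = 5959.4 / 158.40 × 0.85 ≈ 32.0 mL/min
CrCl ≈ 32 mL/min → bracket 30–64 mL/min.
Dose for this bracket: 500 mg.

500 mg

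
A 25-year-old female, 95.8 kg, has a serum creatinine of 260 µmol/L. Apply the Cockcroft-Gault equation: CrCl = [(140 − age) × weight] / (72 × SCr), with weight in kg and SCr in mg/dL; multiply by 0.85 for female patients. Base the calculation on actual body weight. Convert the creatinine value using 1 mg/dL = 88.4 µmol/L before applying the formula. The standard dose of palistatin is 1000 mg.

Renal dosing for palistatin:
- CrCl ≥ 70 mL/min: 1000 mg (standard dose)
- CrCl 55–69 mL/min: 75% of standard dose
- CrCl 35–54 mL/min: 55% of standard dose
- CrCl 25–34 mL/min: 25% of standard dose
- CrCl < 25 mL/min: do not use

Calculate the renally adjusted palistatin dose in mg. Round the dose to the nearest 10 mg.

SCr = 260 / 88.4 = 2.941 mg/dL
CrCl = (140 − 25) × 95.8 / (72 × 2.941) × 0.85 = 11017.0 / 211.75 × 0.85 ≈ 44.2 mL/min
CrCl ≈ 44 mL/min → bracket 35–54 mL/min.
55% of 1000 mg = 550 mg

550 mg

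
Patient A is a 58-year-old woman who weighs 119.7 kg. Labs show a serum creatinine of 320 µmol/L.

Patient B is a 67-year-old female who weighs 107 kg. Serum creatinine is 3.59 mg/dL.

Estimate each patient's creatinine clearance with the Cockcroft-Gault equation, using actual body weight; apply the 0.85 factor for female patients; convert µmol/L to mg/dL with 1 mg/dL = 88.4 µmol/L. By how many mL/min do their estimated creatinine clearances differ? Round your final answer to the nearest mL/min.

Patient A: SCr = 320 / 88.4 = 3.62 mg/dL
Patient A: CrCl = (140 − 58) × 119.7 / (72 × 3.62) × 0.85 = 9815.4 / 260.64 × 0.85 ≈ 32.0 mL/min
Patient B: CrCl = (140 − 67) × 107 / (72 × 3.59) × 0.85 = 7811.0 / 258.48 × 0.85 ≈ 25.7 mL/min
|32.0 − 25.7| = 6.3 mL/min

6 mL/min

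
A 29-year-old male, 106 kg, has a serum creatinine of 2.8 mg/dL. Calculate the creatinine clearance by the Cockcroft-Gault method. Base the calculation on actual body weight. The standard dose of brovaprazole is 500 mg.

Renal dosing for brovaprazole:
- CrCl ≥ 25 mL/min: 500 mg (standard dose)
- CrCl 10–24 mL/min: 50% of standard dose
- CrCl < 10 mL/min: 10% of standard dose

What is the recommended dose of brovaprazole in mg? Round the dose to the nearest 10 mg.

500 mg

CrCl = (140 − 29) × 106 / (72 × 2.8) = 11766.0 / 201.60 ≈ 58.4 mL/min
CrCl ≈ 58 mL/min → bracket ≥ 25 mL/min.
100% of 500 mg = 500 mg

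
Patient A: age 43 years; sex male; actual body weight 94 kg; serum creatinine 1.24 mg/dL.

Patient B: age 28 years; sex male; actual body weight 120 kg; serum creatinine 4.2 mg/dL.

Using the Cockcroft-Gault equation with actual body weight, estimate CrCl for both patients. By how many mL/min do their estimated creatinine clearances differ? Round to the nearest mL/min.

Patient A: CrCl = (140 − 43) × 94 / (72 × 1.24) = 9118.0 / 89.28 ≈ 102.1 mL/min
Patient B: CrCl = (140 − 28) × 120 / (72 × 4.2) = 13440.0 / 302.40 ≈ 44.4 mL/min
|102.1 − 44.4| = 57.7 mL/min

58 mL/min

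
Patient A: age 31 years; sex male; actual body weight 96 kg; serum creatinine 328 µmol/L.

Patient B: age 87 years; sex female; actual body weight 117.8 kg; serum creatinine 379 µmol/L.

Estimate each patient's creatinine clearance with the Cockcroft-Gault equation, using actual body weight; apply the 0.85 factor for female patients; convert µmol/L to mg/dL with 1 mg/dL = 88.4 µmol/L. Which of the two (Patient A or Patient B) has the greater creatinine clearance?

Patient A: SCr = 328 / 88.4 = 3.71 mg/dL
Patient A: CrCl = (140 − 31) × 96 / (72 × 3.71) = 10464.0 / 267.12 ≈ 39.2 mL/min
Patient B: SCr = 379 / 88.4 = 4.287 mg/dL
Patient B: CrCl = (140 − 87) × 117.8 / (72 × 4.287) × 0.85 = 6243.4 / 308.66 × 0.85 ≈ 17.2 mL/min
39.2 vs 17.2 mL/min → Patient A is higher.

Patient A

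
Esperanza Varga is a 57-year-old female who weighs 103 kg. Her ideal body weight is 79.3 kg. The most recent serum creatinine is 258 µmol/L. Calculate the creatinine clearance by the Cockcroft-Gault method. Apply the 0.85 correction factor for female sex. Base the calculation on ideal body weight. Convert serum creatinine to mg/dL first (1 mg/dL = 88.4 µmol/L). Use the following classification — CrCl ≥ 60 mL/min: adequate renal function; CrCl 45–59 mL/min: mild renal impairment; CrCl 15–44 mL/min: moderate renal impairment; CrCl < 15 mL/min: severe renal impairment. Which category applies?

SCr = 258 / 88.4 = 2.919 mg/dL
CrCl = (140 − 57) × 79.3 / (72 × 2.919) × 0.85 = 6581.9 / 210.17 × 0.85 ≈ 26.6 mL/min
27 mL/min falls in the 'moderate renal impairment' range.

moderate renal impairment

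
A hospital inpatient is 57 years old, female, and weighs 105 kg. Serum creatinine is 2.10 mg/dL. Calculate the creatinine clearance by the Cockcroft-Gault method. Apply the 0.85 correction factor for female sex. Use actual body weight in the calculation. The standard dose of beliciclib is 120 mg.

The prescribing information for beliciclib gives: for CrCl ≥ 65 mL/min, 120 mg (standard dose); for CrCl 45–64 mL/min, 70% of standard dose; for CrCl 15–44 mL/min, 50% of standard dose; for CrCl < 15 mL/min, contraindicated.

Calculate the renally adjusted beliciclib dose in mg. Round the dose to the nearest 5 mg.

CrCl = (140 − 57) × 105 / (72 × 2.1) × 0.85 = 8715.0 / 151.20 × 0.85 ≈ 49.0 mL/min
CrCl ≈ 49 mL/min → bracket 45–64 mL/min.
70% of 120 mg = 84 mg → 85 mg

85 mg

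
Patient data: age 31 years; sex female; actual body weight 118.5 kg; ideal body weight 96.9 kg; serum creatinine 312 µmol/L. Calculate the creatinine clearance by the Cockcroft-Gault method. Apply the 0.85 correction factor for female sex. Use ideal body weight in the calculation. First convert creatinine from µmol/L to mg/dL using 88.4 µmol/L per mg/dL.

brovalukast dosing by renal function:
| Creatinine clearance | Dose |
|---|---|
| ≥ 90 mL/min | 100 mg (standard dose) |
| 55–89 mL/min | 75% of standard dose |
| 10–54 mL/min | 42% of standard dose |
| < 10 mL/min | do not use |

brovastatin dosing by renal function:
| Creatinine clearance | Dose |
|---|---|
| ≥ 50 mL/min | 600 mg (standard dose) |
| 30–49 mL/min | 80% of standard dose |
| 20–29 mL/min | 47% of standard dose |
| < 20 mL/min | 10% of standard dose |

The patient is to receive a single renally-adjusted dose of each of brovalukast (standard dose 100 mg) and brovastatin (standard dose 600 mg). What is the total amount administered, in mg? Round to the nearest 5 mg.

SCr = 312 / 88.4 = 3.529 mg/dL
CrCl = (140 − 31) × 96.9 / (72 × 3.529) × 0.85 = 10562.1 / 254.09 × 0.85 ≈ 35.3 mL/min
CrCl ≈ 35 mL/min.
brovalukast: 10–54 mL/min → 42% of 100 mg = 42 mg.
brovastatin: 30–49 mL/min → 80% of 600 mg = 480 mg.
Total = 42 + 480 = 522 mg.

520 mg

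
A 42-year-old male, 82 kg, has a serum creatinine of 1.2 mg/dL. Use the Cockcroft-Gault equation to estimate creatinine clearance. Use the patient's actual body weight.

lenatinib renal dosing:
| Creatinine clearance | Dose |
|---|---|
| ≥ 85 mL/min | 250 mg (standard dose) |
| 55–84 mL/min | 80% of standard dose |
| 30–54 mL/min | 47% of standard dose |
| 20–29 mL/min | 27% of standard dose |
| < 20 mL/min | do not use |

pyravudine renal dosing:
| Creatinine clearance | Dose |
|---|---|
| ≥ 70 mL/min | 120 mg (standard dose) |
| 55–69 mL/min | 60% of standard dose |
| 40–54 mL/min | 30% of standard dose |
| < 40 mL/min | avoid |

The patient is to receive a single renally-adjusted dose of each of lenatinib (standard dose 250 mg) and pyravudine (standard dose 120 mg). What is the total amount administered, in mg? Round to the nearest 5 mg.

CrCl = (140 − 42) × 82 / (72 × 1.2) = 8036.0 / 86.40 ≈ 93.0 mL/min
CrCl ≈ 93 mL/min.
lenatinib: ≥ 85 mL/min → 100% of 250 mg = 250 mg.
pyravudine: ≥ 70 mL/min → 100% of 120 mg = 120 mg.
Total = 250 + 120 = 370 mg.

370 mg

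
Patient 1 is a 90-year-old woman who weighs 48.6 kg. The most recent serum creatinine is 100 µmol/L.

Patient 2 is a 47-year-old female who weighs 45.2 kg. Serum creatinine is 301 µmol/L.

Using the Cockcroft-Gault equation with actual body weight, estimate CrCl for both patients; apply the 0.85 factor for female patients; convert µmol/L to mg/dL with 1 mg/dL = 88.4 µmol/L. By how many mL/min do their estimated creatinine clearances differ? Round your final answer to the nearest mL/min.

Patient 1: SCr = 100 / 88.4 = 1.131 mg/dL
Patient 1: CrCl = (140 − 90) × 48.6 / (72 × 1.131) × 0.85 = 2430.0 / 81.43 × 0.85 ≈ 25.4 mL/min
Patient 2: SCr = 301 / 88.4 = 3.405 mg/dL
Patient 2: CrCl = (140 − 47) × 45.2 / (72 × 3.405) × 0.85 = 4203.6 / 245.16 × 0.85 ≈ 14.6 mL/min
|25.4 − 14.6| = 10.8 mL/min

11 mL/min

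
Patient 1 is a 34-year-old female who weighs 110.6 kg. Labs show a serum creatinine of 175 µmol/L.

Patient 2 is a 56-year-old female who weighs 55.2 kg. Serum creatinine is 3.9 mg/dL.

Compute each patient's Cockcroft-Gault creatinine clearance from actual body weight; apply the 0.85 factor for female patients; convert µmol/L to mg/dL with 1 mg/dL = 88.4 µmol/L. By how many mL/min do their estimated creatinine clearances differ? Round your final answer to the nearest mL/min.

Patient 1: SCr = 175 / 88.4 = 1.98 mg/dL
Patient 1: CrCl = (140 − 34) × 110.6 / (72 × 1.98) × 0.85 = 11723.6 / 142.56 × 0.85 ≈ 69.9 mL/min
Patient 2: CrCl = (140 − 56) × 55.2 / (72 × 3.9) × 0.85 = 4636.8 / 280.80 × 0.85 ≈ 14.0 mL/min
|69.9 − 14.0| = 55.9 mL/min

56 mL/min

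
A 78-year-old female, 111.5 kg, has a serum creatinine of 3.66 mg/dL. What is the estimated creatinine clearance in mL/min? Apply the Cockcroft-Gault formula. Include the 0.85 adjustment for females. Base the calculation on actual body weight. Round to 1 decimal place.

CrCl = (140 − 78) × 111.5 / (72 × 3.66) × 0.85 = 6913.0 / 263.52 × 0.85 ≈ 22.3 mL/min

22.3 mL/min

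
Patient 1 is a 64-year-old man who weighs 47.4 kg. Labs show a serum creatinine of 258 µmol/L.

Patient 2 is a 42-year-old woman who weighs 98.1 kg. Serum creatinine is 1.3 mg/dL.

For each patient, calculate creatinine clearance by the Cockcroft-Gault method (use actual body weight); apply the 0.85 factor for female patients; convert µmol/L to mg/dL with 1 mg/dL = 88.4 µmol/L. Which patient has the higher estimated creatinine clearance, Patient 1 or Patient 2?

Patient 1: SCr = 258 / 88.4 = 2.919 mg/dL
Patient 1: CrCl = (140 − 64) × 47.4 / (72 × 2.919) = 3602.4 / 210.17 ≈ 17.1 mL/min
Patient 2: CrCl = (140 − 42) × 98.1 / (72 × 1.3) × 0.85 = 9613.8 / 93.60 × 0.85 ≈ 87.3 mL/min
17.1 vs 87.3 mL/min → Patient 2 is higher.

Patient 2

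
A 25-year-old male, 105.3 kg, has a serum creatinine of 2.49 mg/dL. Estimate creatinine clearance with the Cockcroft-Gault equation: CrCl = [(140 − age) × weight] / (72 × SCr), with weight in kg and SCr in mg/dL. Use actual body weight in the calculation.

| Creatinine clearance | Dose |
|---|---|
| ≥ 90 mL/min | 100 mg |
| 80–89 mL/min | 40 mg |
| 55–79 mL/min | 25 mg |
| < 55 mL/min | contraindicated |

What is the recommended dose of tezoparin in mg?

CrCl = (140 − 25) × 105.3 / (72 × 2.49) = 12109.5 / 179.28 ≈ 67.5 mL/min
CrCl ≈ 68 mL/min → bracket 55–79 mL/min.
Dose for this bracket: 25 mg.

25 mg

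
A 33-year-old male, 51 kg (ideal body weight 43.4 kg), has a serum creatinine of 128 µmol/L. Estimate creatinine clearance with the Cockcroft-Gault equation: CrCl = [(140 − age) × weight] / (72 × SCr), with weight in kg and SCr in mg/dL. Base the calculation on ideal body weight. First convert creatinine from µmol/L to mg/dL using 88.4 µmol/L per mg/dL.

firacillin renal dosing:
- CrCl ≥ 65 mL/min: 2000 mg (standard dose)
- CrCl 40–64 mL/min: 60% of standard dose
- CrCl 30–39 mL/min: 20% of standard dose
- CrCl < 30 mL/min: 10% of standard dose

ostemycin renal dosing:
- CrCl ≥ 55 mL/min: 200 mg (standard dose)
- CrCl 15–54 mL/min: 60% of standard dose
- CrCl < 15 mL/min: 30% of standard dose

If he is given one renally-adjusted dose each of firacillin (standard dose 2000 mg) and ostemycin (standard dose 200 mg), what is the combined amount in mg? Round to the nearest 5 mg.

SCr = 128 / 88.4 = 1.448 mg/dL
CrCl = (140 − 33) × 43.4 / (72 × 1.448) = 4643.8 / 104.26 ≈ 44.5 mL/min
CrCl ≈ 45 mL/min.
firacillin: 40–64 mL/min → 60% of 2000 mg = 1200 mg.
ostemycin: 15–54 mL/min → 60% of 200 mg = 120 mg.
Total = 1200 + 120 = 1320 mg.

1320 mg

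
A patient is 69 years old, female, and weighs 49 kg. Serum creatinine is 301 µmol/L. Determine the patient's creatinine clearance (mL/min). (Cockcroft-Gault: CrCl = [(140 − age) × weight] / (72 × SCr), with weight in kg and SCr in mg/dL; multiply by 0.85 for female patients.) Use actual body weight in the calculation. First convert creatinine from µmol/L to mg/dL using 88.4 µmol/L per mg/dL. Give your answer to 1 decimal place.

SCr = 301 / 88.4 = 3.405 mg/dL
CrCl = (140 − 69) × 49 / (72 × 3.405) × 0.85 = 3479.0 / 245.16 × 0.85 ≈ 12.1 mL/min

12.1 mL/min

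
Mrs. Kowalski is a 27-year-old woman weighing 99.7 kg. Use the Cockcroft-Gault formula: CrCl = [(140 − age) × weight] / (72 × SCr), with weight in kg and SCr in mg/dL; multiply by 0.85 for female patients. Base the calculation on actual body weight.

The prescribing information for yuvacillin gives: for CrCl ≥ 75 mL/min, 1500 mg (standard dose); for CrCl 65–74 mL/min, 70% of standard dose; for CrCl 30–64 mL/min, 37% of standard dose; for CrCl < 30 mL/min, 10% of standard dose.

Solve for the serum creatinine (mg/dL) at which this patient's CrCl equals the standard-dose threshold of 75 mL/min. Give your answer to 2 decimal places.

Standard dose requires CrCl ≥ 75 mL/min.
Set (140 − 27) × 99.7 × 0.85 / (72 × SCr) = 75
SCr = (140 − 27) × 99.7 × 0.85 / (72 × 75) = 1.773 mg/dL

1.77 mg/dL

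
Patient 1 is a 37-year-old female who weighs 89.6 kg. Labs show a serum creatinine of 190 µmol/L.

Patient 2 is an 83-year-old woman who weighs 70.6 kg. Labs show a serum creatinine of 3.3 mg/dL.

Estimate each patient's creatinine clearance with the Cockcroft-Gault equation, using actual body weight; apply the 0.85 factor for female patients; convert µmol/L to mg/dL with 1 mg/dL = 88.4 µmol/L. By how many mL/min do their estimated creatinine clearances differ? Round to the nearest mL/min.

Patient 1: SCr = 190 / 88.4 = 2.149 mg/dL
Patient 1: CrCl = (140 − 37) × 89.6 / (72 × 2.149) × 0.85 = 9228.8 / 154.73 × 0.85 ≈ 50.7 mL/min
Patient 2: CrCl = (140 − 83) × 70.6 / (72 × 3.3) × 0.85 = 4024.2 / 237.60 × 0.85 ≈ 14.4 mL/min
|50.7 − 14.4| = 36.3 mL/min

36 mL/min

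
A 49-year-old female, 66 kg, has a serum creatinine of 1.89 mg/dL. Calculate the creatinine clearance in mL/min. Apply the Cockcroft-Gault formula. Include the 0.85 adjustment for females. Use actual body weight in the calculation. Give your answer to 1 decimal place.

37.5 mL/min

CrCl = (140 − 49) × 66 / (72 × 1.89) × 0.85 = 6006.0 / 136.08 × 0.85 ≈ 37.5 mL/min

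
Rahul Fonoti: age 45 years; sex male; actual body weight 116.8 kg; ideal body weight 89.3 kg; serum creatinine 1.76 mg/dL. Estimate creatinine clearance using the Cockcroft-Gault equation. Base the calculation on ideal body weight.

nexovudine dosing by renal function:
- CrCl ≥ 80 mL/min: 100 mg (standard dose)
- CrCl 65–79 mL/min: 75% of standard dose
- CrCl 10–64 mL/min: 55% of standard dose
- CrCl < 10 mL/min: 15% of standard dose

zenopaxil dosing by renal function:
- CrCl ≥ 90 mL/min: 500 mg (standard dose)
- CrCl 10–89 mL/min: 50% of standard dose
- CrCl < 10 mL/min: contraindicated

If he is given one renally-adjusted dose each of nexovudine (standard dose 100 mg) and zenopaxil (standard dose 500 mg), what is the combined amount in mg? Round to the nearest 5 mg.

CrCl = (140 − 45) × 89.3 / (72 × 1.76) = 8483.5 / 126.72 ≈ 66.9 mL/min
CrCl ≈ 67 mL/min.
nexovudine: 65–79 mL/min → 75% of 100 mg = 75 mg.
zenopaxil: 10–89 mL/min → 50% of 500 mg = 250 mg.
Total = 75 + 250 = 325 mg.

325 mg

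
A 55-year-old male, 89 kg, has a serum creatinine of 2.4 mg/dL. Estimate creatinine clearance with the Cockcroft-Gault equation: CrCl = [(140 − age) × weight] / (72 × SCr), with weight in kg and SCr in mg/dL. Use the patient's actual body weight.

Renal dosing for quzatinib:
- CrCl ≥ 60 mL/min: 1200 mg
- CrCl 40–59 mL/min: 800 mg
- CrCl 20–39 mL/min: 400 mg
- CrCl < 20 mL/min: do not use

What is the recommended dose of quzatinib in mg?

800 mg

CrCl = (140 − 55) × 89 / (72 × 2.4) = 7565.0 / 172.80 ≈ 43.8 mL/min
CrCl ≈ 44 mL/min → bracket 40–59 mL/min.
Dose for this bracket: 800 mg.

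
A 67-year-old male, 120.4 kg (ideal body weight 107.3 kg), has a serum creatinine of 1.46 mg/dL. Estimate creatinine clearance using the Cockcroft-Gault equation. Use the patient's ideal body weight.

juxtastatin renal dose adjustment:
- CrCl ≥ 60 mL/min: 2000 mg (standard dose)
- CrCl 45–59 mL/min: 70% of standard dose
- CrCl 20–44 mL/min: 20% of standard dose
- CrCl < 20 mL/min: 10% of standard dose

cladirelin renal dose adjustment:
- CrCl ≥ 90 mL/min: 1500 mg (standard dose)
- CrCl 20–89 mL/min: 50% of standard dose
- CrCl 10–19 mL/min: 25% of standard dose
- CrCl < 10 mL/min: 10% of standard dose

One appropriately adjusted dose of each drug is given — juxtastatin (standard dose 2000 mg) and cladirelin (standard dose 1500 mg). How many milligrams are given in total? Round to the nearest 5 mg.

2750 mg

CrCl = (140 − 67) × 107.3 / (72 × 1.46) = 7832.9 / 105.12 ≈ 74.5 mL/min
CrCl ≈ 75 mL/min.
juxtastatin: ≥ 60 mL/min → 100% of 2000 mg = 2000 mg.
cladirelin: 20–89 mL/min → 50% of 1500 mg = 750 mg.
Total = 2000 + 750 = 2750 mg.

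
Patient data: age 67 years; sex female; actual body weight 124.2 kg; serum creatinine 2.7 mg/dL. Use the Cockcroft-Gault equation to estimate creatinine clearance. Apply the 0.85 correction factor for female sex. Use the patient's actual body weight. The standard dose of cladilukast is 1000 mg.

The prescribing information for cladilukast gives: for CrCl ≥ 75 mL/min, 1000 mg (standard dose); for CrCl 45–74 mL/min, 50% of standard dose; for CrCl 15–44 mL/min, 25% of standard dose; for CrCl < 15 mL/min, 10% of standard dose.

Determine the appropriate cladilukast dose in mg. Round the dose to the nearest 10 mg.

CrCl = (140 − 67) × 124.2 / (72 × 2.7) × 0.85 = 9066.6 / 194.40 × 0.85 ≈ 39.6 mL/min
CrCl ≈ 40 mL/min → bracket 15–44 mL/min.
25% of 1000 mg = 250 mg

250 mg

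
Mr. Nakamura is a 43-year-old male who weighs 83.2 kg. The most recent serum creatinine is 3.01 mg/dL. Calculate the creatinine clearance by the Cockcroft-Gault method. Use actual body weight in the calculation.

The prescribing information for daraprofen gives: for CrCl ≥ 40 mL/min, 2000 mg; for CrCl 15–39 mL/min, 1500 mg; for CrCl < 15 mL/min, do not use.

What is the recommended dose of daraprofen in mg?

1500 mg

CrCl = (140 − 43) × 83.2 / (72 × 3.01) = 8070.4 / 216.72 ≈ 37.2 mL/min
CrCl ≈ 37 mL/min → bracket 15–39 mL/min.
Dose for this bracket: 1500 mg.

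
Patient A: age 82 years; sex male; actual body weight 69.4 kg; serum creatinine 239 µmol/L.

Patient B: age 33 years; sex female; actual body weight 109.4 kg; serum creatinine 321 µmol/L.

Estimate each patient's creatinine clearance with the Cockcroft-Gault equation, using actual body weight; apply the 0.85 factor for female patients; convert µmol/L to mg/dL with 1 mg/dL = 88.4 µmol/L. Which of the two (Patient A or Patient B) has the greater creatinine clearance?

Patient A: SCr = 239 / 88.4 = 2.704 mg/dL
Patient A: CrCl = (140 − 82) × 69.4 / (72 × 2.704) = 4025.2 / 194.69 ≈ 20.7 mL/min
Patient B: SCr = 321 / 88.4 = 3.631 mg/dL
Patient B: CrCl = (140 − 33) × 109.4 / (72 × 3.631) × 0.85 = 11705.8 / 261.43 × 0.85 ≈ 38.1 mL/min
20.7 vs 38.1 mL/min → Patient B is higher.

Patient B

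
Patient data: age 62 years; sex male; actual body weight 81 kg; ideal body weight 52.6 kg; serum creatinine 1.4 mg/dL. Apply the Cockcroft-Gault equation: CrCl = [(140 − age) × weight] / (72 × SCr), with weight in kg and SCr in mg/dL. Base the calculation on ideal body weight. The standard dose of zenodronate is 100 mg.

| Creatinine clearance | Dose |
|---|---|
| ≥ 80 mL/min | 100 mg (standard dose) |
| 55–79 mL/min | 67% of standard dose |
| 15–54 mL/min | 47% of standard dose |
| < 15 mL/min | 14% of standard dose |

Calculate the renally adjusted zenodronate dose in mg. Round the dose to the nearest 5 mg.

CrCl = (140 − 62) × 52.6 / (72 × 1.4) = 4102.8 / 100.80 ≈ 40.7 mL/min
CrCl ≈ 41 mL/min → bracket 15–54 mL/min.
47% of 100 mg = 47 mg → 45 mg

45 mg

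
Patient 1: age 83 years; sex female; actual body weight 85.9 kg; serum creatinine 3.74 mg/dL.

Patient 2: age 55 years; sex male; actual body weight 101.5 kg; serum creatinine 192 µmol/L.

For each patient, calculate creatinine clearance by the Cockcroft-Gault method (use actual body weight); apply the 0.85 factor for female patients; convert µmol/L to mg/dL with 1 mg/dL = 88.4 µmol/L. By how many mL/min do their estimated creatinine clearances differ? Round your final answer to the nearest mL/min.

40 mL/min

Patient 1: CrCl = (140 − 83) × 85.9 / (72 × 3.74) × 0.85 = 4896.3 / 269.28 × 0.85 ≈ 15.5 mL/min
Patient 2: SCr = 192 / 88.4 = 2.172 mg/dL
Patient 2: CrCl = (140 − 55) × 101.5 / (72 × 2.172) = 8627.5 / 156.38 ≈ 55.2 mL/min
|15.5 − 55.2| = 39.7 mL/min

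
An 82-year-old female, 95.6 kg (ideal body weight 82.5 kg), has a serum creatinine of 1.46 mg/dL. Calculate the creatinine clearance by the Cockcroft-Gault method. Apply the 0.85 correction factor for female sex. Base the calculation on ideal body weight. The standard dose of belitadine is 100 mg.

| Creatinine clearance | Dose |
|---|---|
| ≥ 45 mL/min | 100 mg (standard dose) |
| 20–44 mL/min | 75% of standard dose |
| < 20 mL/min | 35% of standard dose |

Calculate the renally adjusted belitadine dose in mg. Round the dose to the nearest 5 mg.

75 mg

CrCl = (140 − 82) × 82.5 / (72 × 1.46) × 0.85 = 4785.0 / 105.12 × 0.85 ≈ 38.7 mL/min
CrCl ≈ 39 mL/min → bracket 20–44 mL/min.
75% of 100 mg = 75 mg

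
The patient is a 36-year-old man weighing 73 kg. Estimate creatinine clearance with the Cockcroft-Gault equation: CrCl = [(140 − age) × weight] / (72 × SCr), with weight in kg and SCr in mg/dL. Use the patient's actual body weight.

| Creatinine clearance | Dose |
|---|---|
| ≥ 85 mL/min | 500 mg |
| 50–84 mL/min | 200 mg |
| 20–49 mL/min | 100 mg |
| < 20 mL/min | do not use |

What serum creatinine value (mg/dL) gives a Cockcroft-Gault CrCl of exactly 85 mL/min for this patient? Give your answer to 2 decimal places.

1.24 mg/dL

Standard dose requires CrCl ≥ 85 mL/min.
Set (140 − 36) × 73 / (72 × SCr) = 85
SCr = (140 − 36) × 73 / (72 × 85) = 1.241 mg/dL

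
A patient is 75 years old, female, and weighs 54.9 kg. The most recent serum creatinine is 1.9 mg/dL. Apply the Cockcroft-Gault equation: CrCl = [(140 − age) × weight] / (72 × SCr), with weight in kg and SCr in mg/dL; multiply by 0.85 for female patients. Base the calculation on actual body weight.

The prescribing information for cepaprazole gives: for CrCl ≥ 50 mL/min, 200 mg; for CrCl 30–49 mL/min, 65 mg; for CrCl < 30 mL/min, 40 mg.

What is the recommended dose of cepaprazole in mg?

40 mg

CrCl = (140 − 75) × 54.9 / (72 × 1.9) × 0.85 = 3568.5 / 136.80 × 0.85 ≈ 22.2 mL/min
CrCl ≈ 22 mL/min → bracket < 30 mL/min.
Dose for this bracket: 40 mg.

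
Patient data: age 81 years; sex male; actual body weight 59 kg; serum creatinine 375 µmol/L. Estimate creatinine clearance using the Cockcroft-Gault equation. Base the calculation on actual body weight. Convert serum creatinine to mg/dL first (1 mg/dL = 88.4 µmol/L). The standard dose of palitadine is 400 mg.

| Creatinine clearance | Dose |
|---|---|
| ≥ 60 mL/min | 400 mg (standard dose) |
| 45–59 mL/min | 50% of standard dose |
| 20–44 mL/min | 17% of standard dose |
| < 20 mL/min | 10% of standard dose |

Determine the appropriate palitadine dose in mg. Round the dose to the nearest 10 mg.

40 mg

SCr = 375 / 88.4 = 4.242 mg/dL
CrCl = (140 − 81) × 59 / (72 × 4.242) = 3481.0 / 305.42 ≈ 11.4 mL/min
CrCl ≈ 11 mL/min → bracket < 20 mL/min.
10% of 400 mg = 40 mg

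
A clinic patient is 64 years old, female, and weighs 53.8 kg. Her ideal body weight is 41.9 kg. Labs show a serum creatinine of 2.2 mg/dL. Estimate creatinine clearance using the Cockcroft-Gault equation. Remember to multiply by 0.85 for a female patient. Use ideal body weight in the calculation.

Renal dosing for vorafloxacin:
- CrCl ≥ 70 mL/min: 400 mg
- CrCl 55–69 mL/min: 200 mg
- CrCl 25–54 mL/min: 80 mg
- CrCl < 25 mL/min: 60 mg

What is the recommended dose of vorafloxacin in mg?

CrCl = (140 − 64) × 41.9 / (72 × 2.2) × 0.85 = 3184.4 / 158.40 × 0.85 ≈ 17.1 mL/min
CrCl ≈ 17 mL/min → bracket < 25 mL/min.
Dose for this bracket: 60 mg.

60 mg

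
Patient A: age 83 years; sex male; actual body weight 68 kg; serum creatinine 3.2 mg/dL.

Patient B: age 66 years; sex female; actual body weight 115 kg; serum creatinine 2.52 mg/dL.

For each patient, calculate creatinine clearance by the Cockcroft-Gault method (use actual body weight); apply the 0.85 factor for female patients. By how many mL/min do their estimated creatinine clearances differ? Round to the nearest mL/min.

Patient A: CrCl = (140 − 83) × 68 / (72 × 3.2) = 3876.0 / 230.40 ≈ 16.8 mL/min
Patient B: CrCl = (140 − 66) × 115 / (72 × 2.52) × 0.85 = 8510.0 / 181.44 × 0.85 ≈ 39.9 mL/min
|16.8 − 39.9| = 23.1 mL/min

23 mL/min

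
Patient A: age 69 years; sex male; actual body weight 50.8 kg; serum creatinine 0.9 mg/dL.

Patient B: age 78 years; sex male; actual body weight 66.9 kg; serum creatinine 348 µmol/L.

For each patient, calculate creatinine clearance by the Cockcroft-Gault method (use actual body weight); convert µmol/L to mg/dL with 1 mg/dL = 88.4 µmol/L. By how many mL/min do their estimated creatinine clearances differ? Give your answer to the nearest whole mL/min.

Patient A: CrCl = (140 − 69) × 50.8 / (72 × 0.9) = 3606.8 / 64.80 ≈ 55.7 mL/min
Patient B: SCr = 348 / 88.4 = 3.937 mg/dL
Patient B: CrCl = (140 − 78) × 66.9 / (72 × 3.937) = 4147.8 / 283.46 ≈ 14.6 mL/min
|55.7 − 14.6| = 41.1 mL/min

41 mL/min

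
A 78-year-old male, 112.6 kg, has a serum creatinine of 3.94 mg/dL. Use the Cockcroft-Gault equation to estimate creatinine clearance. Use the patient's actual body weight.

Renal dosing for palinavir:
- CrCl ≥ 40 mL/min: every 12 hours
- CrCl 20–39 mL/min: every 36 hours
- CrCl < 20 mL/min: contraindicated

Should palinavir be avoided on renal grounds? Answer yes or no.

CrCl = (140 − 78) × 112.6 / (72 × 3.94) = 6981.2 / 283.68 ≈ 24.6 mL/min
CrCl ≈ 25 mL/min, which is ≥ 20 mL/min.

no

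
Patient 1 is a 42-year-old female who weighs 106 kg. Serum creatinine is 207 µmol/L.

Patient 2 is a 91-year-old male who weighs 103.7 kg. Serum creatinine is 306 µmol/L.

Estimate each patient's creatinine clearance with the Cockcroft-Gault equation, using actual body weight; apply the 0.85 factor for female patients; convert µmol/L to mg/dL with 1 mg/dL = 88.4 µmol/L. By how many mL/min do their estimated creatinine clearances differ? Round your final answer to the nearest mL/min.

32 mL/min

Patient 1: SCr = 207 / 88.4 = 2.342 mg/dL
Patient 1: CrCl = (140 − 42) × 106 / (72 × 2.342) × 0.85 = 10388.0 / 168.62 × 0.85 ≈ 52.4 mL/min
Patient 2: SCr = 306 / 88.4 = 3.462 mg/dL
Patient 2: CrCl = (140 − 91) × 103.7 / (72 × 3.462) = 5081.3 / 249.26 ≈ 20.4 mL/min
|52.4 − 20.4| = 32.0 mL/min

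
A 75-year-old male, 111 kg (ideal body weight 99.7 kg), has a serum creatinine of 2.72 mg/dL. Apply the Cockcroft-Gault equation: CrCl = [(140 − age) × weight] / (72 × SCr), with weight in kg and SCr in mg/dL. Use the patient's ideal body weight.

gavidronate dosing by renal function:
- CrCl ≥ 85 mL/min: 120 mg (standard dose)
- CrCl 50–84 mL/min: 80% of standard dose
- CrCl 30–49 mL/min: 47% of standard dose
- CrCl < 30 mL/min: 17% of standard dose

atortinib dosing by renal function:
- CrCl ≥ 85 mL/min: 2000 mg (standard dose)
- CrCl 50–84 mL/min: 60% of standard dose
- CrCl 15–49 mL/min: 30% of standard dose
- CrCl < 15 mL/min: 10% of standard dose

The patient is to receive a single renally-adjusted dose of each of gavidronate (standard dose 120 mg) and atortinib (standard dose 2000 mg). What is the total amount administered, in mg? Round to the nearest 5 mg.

655 mg

CrCl = (140 − 75) × 99.7 / (72 × 2.72) = 6480.5 / 195.84 ≈ 33.1 mL/min
CrCl ≈ 33 mL/min.
gavidronate: 30–49 mL/min → 47% of 120 mg = 56.4 mg.
atortinib: 15–49 mL/min → 30% of 2000 mg = 600 mg.
Total = 56.4 + 600 = 656.4 mg.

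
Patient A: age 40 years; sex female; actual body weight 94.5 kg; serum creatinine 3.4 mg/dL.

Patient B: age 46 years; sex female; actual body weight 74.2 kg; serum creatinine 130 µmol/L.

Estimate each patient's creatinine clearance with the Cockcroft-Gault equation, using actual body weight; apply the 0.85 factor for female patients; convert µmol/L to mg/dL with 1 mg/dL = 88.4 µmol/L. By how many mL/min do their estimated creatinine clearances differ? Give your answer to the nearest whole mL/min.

23 mL/min

Patient A: CrCl = (140 − 40) × 94.5 / (72 × 3.4) × 0.85 = 9450.0 / 244.80 × 0.85 ≈ 32.8 mL/min
Patient B: SCr = 130 / 88.4 = 1.471 mg/dL
Patient B: CrCl = (140 − 46) × 74.2 / (72 × 1.471) × 0.85 = 6974.8 / 105.91 × 0.85 ≈ 56.0 mL/min
|32.8 − 56.0| = 23.2 mL/min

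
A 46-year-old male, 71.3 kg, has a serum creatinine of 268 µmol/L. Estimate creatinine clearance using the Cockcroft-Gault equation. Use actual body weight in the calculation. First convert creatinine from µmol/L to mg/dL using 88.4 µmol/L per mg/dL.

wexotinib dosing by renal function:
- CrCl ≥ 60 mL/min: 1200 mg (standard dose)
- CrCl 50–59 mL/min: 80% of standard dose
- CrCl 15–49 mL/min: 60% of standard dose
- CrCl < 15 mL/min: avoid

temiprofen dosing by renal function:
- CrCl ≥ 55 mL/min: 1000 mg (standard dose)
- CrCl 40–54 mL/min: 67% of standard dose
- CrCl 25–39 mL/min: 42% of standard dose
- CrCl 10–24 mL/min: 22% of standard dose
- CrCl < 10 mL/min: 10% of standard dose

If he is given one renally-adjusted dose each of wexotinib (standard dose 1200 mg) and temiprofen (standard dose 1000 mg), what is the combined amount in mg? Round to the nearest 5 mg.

1140 mg

SCr = 268 / 88.4 = 3.032 mg/dL
CrCl = (140 − 46) × 71.3 / (72 × 3.032) = 6702.2 / 218.30 ≈ 30.7 mL/min
CrCl ≈ 31 mL/min.
wexotinib: 15–49 mL/min → 60% of 1200 mg = 720 mg.
temiprofen: 25–39 mL/min → 42% of 1000 mg = 420 mg.
Total = 720 + 420 = 1140 mg.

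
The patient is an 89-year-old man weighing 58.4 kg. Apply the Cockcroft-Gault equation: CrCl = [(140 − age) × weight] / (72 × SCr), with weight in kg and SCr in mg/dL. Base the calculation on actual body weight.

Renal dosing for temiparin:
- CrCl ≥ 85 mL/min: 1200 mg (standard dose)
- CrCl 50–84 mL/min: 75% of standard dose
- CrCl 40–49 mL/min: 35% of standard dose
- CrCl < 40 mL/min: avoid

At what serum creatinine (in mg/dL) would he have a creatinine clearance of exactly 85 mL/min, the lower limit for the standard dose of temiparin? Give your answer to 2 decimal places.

0.49 mg/dL

Standard dose requires CrCl ≥ 85 mL/min.
Set (140 − 89) × 58.4 / (72 × SCr) = 85
SCr = (140 − 89) × 58.4 / (72 × 85) = 0.487 mg/dL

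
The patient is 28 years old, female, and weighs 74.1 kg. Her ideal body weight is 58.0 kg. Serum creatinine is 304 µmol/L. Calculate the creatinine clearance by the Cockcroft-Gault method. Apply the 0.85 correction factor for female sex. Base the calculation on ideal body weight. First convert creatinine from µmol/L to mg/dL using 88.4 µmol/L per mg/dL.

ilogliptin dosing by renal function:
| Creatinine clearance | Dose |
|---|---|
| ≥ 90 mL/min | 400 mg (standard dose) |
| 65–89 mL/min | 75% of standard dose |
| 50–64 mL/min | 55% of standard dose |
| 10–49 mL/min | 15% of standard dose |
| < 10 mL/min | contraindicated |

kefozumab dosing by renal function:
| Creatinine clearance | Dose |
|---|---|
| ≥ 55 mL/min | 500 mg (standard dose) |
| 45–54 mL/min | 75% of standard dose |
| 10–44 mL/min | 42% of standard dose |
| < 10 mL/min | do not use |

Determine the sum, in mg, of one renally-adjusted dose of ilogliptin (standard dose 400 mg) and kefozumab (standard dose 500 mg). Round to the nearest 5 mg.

270 mg

SCr = 304 / 88.4 = 3.439 mg/dL
CrCl = (140 − 28) × 58 / (72 × 3.439) × 0.85 = 6496.0 / 247.61 × 0.85 ≈ 22.3 mL/min
CrCl ≈ 22 mL/min.
ilogliptin: 10–49 mL/min → 15% of 400 mg = 60 mg.
kefozumab: 10–44 mL/min → 42% of 500 mg = 210 mg.
Total = 60 + 210 = 270 mg.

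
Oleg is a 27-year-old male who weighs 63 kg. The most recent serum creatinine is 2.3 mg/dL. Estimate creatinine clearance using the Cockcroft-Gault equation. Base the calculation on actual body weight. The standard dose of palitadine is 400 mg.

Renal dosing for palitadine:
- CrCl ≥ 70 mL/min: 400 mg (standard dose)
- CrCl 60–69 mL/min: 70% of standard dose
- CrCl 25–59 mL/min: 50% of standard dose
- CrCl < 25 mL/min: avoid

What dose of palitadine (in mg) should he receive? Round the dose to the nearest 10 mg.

CrCl = (140 − 27) × 63 / (72 × 2.3) = 7119.0 / 165.60 ≈ 43.0 mL/min
CrCl ≈ 43 mL/min → bracket 25–59 mL/min.
50% of 400 mg = 200 mg

200 mg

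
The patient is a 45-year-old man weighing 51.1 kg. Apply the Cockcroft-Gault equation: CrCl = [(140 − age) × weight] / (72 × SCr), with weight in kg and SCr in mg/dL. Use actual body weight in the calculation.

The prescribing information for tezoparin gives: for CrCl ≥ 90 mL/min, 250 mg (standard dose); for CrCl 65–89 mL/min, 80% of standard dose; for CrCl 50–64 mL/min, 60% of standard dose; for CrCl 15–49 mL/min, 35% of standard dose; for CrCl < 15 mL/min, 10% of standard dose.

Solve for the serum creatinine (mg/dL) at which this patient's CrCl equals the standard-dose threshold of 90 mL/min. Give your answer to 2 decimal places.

Standard dose requires CrCl ≥ 90 mL/min.
Set (140 − 45) × 51.1 / (72 × SCr) = 90
SCr = (140 − 45) × 51.1 / (72 × 90) = 0.749 mg/dL

0.75 mg/dL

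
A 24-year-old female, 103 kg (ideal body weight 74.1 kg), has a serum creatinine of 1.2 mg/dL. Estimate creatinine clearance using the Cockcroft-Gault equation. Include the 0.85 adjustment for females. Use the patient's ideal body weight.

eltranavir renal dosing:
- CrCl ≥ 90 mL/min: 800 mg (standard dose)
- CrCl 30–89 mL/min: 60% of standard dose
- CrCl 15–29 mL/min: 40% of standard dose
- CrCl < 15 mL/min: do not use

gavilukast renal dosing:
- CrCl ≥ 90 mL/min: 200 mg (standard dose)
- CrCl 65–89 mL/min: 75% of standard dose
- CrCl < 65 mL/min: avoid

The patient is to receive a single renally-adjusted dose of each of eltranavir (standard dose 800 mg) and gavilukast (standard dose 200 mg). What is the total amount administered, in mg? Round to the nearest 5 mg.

CrCl = (140 − 24) × 74.1 / (72 × 1.2) × 0.85 = 8595.6 / 86.40 × 0.85 ≈ 84.6 mL/min
CrCl ≈ 85 mL/min.
eltranavir: 30–89 mL/min → 60% of 800 mg = 480 mg.
gavilukast: 65–89 mL/min → 75% of 200 mg = 150 mg.
Total = 480 + 150 = 630 mg.

630 mg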